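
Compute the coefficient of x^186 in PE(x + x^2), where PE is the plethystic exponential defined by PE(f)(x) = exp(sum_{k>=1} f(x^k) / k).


With f(x) = x + x^2, the exponent is sum_{k>=1} (x^k + x^(2k)) / k = -ln(1 - x) - ln(1 - x^2). Exponentiating:
PE(x + x^2) = 1 / ((1 - x)(1 - x^2)).
This is the generating function for partitions of n into parts of size 1 or 2. The number of 2's can be any j in 0..93, and the rest are 1's, so
[x^186] = floor(186/2) + 1 = 94.

94


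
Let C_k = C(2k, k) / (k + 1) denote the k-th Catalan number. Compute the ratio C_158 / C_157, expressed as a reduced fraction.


Using C_k = (2k)! / (k! (k+1)!), the ratio C_{k+1}/C_k simplifies to
C_{k+1}/C_k = [(2k+2)! / ((k+1)! (k+2)!)] * [k! (k+1)! / (2k)!]
 = (2k+2)(2k+1) / ((k+1)(k+2)) = 2(2k+1) / (k+2).
For k = 157: 2(2*157 + 1) / (157 + 2) = 630/159 = 210/53.

210/53


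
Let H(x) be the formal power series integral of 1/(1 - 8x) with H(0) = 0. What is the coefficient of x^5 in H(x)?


1/(1 - 8x) = sum_{k>=0} 8^k x^k. Integrating termwise with H(0) = 0:
H(x) = sum_{k>=0} 8^k x^(k+1) / (k+1) = sum_{m>=1} 8^(m-1) x^m / m.
For m = 5: 8^4/5 = 4096/5 = 4096/5.

4096/5


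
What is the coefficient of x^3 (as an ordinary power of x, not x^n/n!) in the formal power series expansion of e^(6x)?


The exponential series is e^y = sum_{k>=0} y^k / k!. Substituting y = 6x gives
e^(6x) = sum_{k>=0} 6^k x^k / k!.
So the coefficient of x^n is a^n/n! with a = 6, n = 3:
6^3 / 3! = 216/6 = 36

36


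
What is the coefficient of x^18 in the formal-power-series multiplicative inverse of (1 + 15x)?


The inverse is 1/(1 + 15x). Apply the geometric identity 1/(1 - y) = sum_{k>=0} y^k with y = -15x:
1/(1 + 15x) = sum_{k>=0} (-15)^k x^k.
So the coefficient of x^18 is (-15)^18 = 1477891880035400390625.

1477891880035400390625


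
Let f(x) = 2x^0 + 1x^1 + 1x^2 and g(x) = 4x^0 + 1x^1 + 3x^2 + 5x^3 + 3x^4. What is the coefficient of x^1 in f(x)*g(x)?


Cauchy product at x^1:
2*1 + 1*4
= 6

6


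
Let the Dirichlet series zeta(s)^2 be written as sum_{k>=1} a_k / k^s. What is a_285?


The Dirichlet convolution of the constant function 1 with itself gives (1 * 1)(k) = sum_{d | k} 1 = d(k), the number of positive divisors of k.
Since zeta(s) = sum_{k>=1} 1/k^s, we have zeta(s)^2 = sum_{k>=1} d(k)/k^s, so a_k = d(k).
For k = 285: the divisors are 1, 3, 5, 15, 19, 57, 95, 285.
Count = 8.

8


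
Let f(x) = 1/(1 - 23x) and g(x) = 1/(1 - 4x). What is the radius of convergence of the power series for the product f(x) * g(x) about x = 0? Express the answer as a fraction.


The radius of 1/(1 - 23x) is 1/23 (nearest singularity at x = 1/23), and the radius of 1/(1 - 4x) is 1/4.
The product f(x)*g(x) = 1/((1 - 23x)(1 - 4x)) has singularities at both 1/23 and 1/4, so its radius of convergence is the distance to the nearest one:
min(1/23, 1/4) = 1/23.

1/23


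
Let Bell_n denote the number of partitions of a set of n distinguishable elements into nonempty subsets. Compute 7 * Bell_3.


Bell_3 can be computed from the Bell triangle or from Dobinski's identity Bell_n = (1/e) * sum_{k>=0} k^n / k!.
Computing Bell_3 = 5.
Then 7 * 5 = 35.

35


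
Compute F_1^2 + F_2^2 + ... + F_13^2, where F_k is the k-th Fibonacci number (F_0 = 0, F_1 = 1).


There is a standard identity sum_{k=0}^{N} F_k^2 = F_N * F_{N+1} (proved inductively from the telescoping relation F_k^2 = F_k F_{k+1} - F_{k-1} F_k). Then
sum_{k=1}^{13} F_k^2 = F_13 F_14 - F_0 F_1.
Computing: F_13 = 233, F_14 = 377, F_0 = 0, F_1 = 1.
Sum = 233 * 377 - 0 * 1 = 87841.

87841


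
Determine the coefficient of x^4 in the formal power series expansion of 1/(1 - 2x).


The geometric series identity gives 1/(1 - c x) = sum_{k>=0} c^k x^k, so the coefficient of x^k is c^k.
Here c = 2 and k = 4.
Computing: 2^4 = 16

16


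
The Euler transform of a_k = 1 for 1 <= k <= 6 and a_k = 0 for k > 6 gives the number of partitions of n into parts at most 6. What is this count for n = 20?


Partitions of 20 into parts at most 6:
Using generating function (1-x)^(-1)(1-x^2)^(-1)...(1-x^6)^(-1),
the coefficient of x^20 = 282

282


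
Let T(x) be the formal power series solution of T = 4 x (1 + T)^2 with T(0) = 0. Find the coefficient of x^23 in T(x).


Apply the Lagrange inversion formula: if T = 4 x * phi(T) with phi(t) = (1 + t)^2, then [x^n] T = 4^n * (1/n) [t^(n-1)] phi(t)^n = 4^n * (1/n) [t^(n-1)] (1 + t)^(2n) = 4^n * (1/n) C(2n, n-1).
Using the identity C(2n, n-1) = C(2n, n) * n / (n+1), the unscaled factor equals C(2n, n) / (n+1) = C_n, the n-th Catalan number.
For n = 23: C_23 = C(46, 23) / 24 = 8233430727600/24 = 343059613650.
With the 4^23 = 70368744177664 factor, the coefficient is 70368744177664 * 343059613650 = 24140674190625098799513600.

24140674190625098799513600


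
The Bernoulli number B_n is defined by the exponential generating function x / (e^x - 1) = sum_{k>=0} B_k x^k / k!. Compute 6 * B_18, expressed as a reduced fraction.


Bernoulli numbers can also be computed recursively via B_0 = 1 and sum_{j=0}^{m} C(m+1, j) B_j = 0 for m >= 1. Odd-index Bernoulli numbers vanish for k >= 3.
Computing B_18 = 43867/798, so 6 * B_18 = 6 * 43867/798 = 43867/133.

43867/133


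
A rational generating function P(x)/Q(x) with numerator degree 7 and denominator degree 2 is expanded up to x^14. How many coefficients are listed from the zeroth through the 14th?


Expanding up to x^14 gives the coefficients for x^0, x^1, ..., x^14.
That is 14 + 1 = 15 coefficients in total.

15


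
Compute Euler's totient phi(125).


phi(n) counts integers in [1, n] coprime to n. Using the multiplicative formula phi(n) = n * prod_{p | n} (1 - 1/p):
125 = 5^3, so
phi(125) = 125 * (1 - 1/5) = 100.

100


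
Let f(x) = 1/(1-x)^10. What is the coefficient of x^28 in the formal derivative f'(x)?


Differentiate: d/dx [ 1/(1-x)^r ] = r / (1-x)^(r+1).
Here r = 10, so f'(x) = 10 / (1-x)^11.
The expansion of 1/(1-x)^(r+1) has coefficient of x^n equal to C(n+r, r).
So the coefficient of x^28 in f'(x) is
10 * C(38, 10) = 10 * 472733756 = 4727337560

4727337560


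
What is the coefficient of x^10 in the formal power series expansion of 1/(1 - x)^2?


The expansion 1/(1 - x)^r = sum_{k>=0} C(k + r - 1, r - 1) x^k follows from the multiset / negative-binomial theorem (or from repeated differentiation of the geometric series).
For r = 2 and k = 10:
C(11, 1) = 39916800 / (1 * 3628800) = 11.

11


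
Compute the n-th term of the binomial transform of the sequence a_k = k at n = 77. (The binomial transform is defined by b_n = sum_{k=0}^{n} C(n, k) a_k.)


With a_k = k, b_n = sum_{k=0}^{n} C(n, k) k. Using k * C(n, k) = n * C(n-1, k-1) gives b_n = n * sum_{k>=1} C(n-1, k-1) = n * 2^(n-1).
For n = 77: 77 * 2^76 = 77 * 75557863725914323419136 = 5817955506895402903273472.

5817955506895402903273472


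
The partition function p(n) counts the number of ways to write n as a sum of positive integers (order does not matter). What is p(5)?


Using the generating function prod_{k>=1} 1/(1-x^k), we compute p(5).
By dynamic programming over parts 1 through 5:
p(5) = 7

7


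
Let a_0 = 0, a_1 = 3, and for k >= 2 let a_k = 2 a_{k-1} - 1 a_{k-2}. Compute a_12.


Iterating the recurrence forward:
a_0 = 0
a_1 = 3
a_2 = 2*3 - 1*0 = 6
a_3 = 2*6 - 1*3 = 9
a_4 = 2*9 - 1*6 = 12
a_5 = 2*12 - 1*9 = 15
a_6 = 2*15 - 1*12 = 18
a_7 = 2*18 - 1*15 = 21
a_8 = 2*21 - 1*18 = 24
a_9 = 2*24 - 1*21 = 27
a_10 = 2*27 - 1*24 = 30
a_11 = 2*30 - 1*27 = 33
a_12 = 2*33 - 1*30 = 36
So a_12 = 36.

36


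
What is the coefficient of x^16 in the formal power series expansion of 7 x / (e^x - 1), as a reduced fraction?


The exponential generating function for Bernoulli numbers is
x / (e^x - 1) = sum_{k>=0} B_k x^k / k!.
So the coefficient of x^16 in 7 x / (e^x - 1) is 7 B_16 / 16!.
Computing: B_16 = -3617/510, 16! = 20922789888000, giving
7 * -3617/510 / 20922789888000 = -3617/1524374691840000.

-3617/1524374691840000


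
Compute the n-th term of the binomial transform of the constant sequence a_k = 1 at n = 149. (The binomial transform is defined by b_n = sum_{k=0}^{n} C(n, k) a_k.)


With a_k = 1 for all k, b_n = sum_{k=0}^{n} C(n, k) = 2^n by the binomial theorem.
For n = 149: 2^149 = 713623846352979940529142984724747568191373312.

713623846352979940529142984724747568191373312


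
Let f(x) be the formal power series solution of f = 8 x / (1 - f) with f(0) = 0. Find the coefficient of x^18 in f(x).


Apply Lagrange inversion: f = 8 x * phi(f) with phi(t) = 1/(1 - t), so
[x^n] f = 8^n * (1/n) [t^(n-1)] phi(t)^n = 8^n * (1/n) [t^(n-1)] (1 - t)^(-n) = 8^n * (1/n) C(2n - 2, n - 1) = 8^n * C_{n-1}.
For n = 18: C_17 = C(34, 17) / 18 = 2333606220/18 = 129644790.
With the 8^18 = 18014398509481984 factor, the coefficient is 18014398509481984 * 129644790 = 2335472911738104824463360.

2335472911738104824463360


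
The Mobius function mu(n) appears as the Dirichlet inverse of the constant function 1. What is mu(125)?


125 has a squared prime factor, so mu(125) = 0.
Factorization reveals a repeated prime.

0


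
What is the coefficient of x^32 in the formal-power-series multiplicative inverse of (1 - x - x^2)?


Let the inverse be f(x) = sum_{k>=0} a_k x^k. From f(x) * (1 - x - x^2) = 1 and matching coefficients:
 x^0: a_0 = 1.
 x^1: a_1 - a_0 = 0, so a_1 = 1.
 x^k (k >= 2): a_k - a_{k-1} - a_{k-2} = 0, i.e. a_k = a_{k-1} + a_{k-2}.
This is the Fibonacci-type recurrence shifted so that a_0 = a_1 = 1.
Iterating: a_0=1, a_1=1, a_2=2, a_3=3, a_4=5, a_5=8, a_6=13, a_7=21, a_8=34, a_9=55, ...
a_32 = 3524578.

3524578


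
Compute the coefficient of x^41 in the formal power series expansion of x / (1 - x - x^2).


Let f(x) = sum_{k>=0} a_k x^k. Multiplying f(x) * (1 - x - x^2) = x and matching coefficients gives a_0 = 0, a_1 = 1, and a_k = a_{k-1} + a_{k-2} for k >= 2. These are the Fibonacci numbers F_k.
Iterating from F_0 = 0, F_1 = 1:
F_0=0, F_1=1, F_2=1, F_3=2, F_4=3, F_5=5, F_6=8, F_7=13, F_8=21, F_9=34, ...
F_41 = 165580141.

165580141


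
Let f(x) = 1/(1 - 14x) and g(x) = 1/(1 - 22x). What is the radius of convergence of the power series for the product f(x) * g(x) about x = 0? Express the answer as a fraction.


The radius of 1/(1 - 14x) is 1/14 (nearest singularity at x = 1/14), and the radius of 1/(1 - 22x) is 1/22.
The product f(x)*g(x) = 1/((1 - 14x)(1 - 22x)) has singularities at both 1/14 and 1/22, so its radius of convergence is the distance to the nearest one:
min(1/14, 1/22) = 1/22.

1/22


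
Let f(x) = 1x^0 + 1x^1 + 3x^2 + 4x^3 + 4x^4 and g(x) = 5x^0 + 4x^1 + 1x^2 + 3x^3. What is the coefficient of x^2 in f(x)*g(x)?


Cauchy product at x^2:
1*1 + 1*4 + 3*5
= 20

20


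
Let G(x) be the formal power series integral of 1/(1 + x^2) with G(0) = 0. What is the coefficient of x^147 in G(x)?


1/(1 + x^2) = sum_{j>=0} (-1)^j x^(2j). Integrating termwise with G(0) = 0:
G(x) = sum_{j>=0} (-1)^j x^(2j+1) / (2j+1) = arctan(x).
Only odd powers are nonzero. For x^147 write 147 = 2*73 + 1, giving
(-1)^73 / 147 = -1/147 = -1/147.

-1/147


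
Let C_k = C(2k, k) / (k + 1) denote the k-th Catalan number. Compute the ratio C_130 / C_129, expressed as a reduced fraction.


Using C_k = (2k)! / (k! (k+1)!), the ratio C_{k+1}/C_k simplifies to
C_{k+1}/C_k = [(2k+2)! / ((k+1)! (k+2)!)] * [k! (k+1)! / (2k)!]
 = (2k+2)(2k+1) / ((k+1)(k+2)) = 2(2k+1) / (k+2).
For k = 129: 2(2*129 + 1) / (129 + 2) = 518/131 = 518/131.

518/131


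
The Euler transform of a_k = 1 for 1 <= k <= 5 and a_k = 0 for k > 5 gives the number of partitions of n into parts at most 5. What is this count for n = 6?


Partitions of 6 into parts at most 5:
Using generating function (1-x)^(-1)(1-x^2)^(-1)...(1-x^5)^(-1),
the coefficient of x^6 = 10

10


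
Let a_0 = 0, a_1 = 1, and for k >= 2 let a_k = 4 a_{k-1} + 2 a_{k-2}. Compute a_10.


Iterating the recurrence forward:
a_0 = 0
a_1 = 1
a_2 = 4*1 + 2*0 = 4
a_3 = 4*4 + 2*1 = 18
a_4 = 4*18 + 2*4 = 80
a_5 = 4*80 + 2*18 = 356
a_6 = 4*356 + 2*80 = 1584
a_7 = 4*1584 + 2*356 = 7048
a_8 = 4*7048 + 2*1584 = 31360
a_9 = 4*31360 + 2*7048 = 139536
a_10 = 4*139536 + 2*31360 = 620864
So a_10 = 620864.

620864


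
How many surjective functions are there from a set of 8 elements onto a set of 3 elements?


By inclusion-exclusion on which target elements are missed, the number of surjections from an n-set onto a k-set is
surj(n, k) = sum_{j=0}^{k} (-1)^j C(k, j) (k - j)^n.
Equivalently surj(n, k) = k! * S(n, k), where S(n, k) is the Stirling number of the second kind.
For n = 8, k = 3:
S(8, 3) = 966, so
surj = 3! * 966 = 6 * 966 = 5796.

5796


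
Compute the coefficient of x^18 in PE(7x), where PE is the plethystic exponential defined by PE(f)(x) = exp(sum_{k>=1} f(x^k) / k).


With f(x) = 7x, the exponent is sum_{k>=1} 7 x^k / k = 7 * (-ln(1 - x)). Exponentiating:
PE(7x) = exp(-7 ln(1 - x)) = 1/(1 - x)^7.
By the negative binomial expansion, [x^n] 1/(1 - x)^7 = C(n + 6, 6).
For n = 18: C(24, 6) = 134596.

134596


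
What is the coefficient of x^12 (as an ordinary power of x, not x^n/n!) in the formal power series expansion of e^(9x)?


The exponential series is e^y = sum_{k>=0} y^k / k!. Substituting y = 9x gives
e^(9x) = sum_{k>=0} 9^k x^k / k!.
So the coefficient of x^n is a^n/n! with a = 9, n = 12:
9^12 / 12! = 282429536481/479001600 = 1162261467/1971200

1162261467/1971200


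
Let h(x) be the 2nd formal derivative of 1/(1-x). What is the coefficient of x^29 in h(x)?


Differentiating 2 times: d^2/dx^2 [1/(1-x)] = 2!/(1-x)^3.
The expansion 1/(1-x)^3 = sum_{k>=0} C(k+2, 2) x^k, so the coefficient of x^n in 2!/(1-x)^3 is 2! * C(n+2, 2).
For n = 29: 2 * C(31, 2) = 2 * 465 = 930

930


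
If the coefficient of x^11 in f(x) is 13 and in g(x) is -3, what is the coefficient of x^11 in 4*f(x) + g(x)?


Scalar multiplication scales coefficients: 4 * 13 = 52.
Then add the g coefficient: 52 + -3
= 49

49


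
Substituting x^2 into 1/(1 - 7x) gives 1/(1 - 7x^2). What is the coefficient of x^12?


The coefficient of x^(2m) in 1/(1 - 7x^2) is 7^m.
With n = 12 = 2*6, the coefficient is 7^6 = 117649.

117649


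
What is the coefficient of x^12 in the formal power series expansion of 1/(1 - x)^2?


The expansion 1/(1 - x)^r = sum_{k>=0} C(k + r - 1, r - 1) x^k follows from the multiset / negative-binomial theorem (or from repeated differentiation of the geometric series).
For r = 2 and k = 12:
C(13, 1) = 6227020800 / (1 * 479001600) = 13.

13


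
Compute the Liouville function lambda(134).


The Liouville function is lambda(k) = (-1)^Omega(k), where Omega(k) counts the prime factors of k with multiplicity.
Factoring: 134 = 2 * 67, so Omega(134) = 2.
lambda(134) = (-1)^2 = 1.

1


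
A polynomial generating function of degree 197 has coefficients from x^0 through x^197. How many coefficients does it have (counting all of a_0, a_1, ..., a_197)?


A polynomial of degree 197 takes the form a_0 + a_1 x + ... + a_197 x^197.
The number of coefficients is 197 + 1 = 198.

198


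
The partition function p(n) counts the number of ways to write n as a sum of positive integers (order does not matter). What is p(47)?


Using the generating function prod_{k>=1} 1/(1-x^k), we compute p(47).
By dynamic programming over parts 1 through 47:
p(47) = 124754

124754


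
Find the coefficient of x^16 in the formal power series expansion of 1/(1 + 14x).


Write 1/(1 + c x) = 1/(1 - (-c) x) and apply the geometric-series identity
1/(1 - y) = sum_{k>=0} y^k to get 1/(1 + c x) = sum_{k>=0} (-c)^k x^k.
So the coefficient of x^k is (-c)^k = (-1)^k * c^k.
Here c = 14 and k = 16:
(-14)^16 = 1 * 2177953337809371136 = 2177953337809371136

2177953337809371136


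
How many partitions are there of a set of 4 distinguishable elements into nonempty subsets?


Bell_4 can be computed from the Bell triangle or from Dobinski's identity Bell_n = (1/e) * sum_{k>=0} k^n / k!.
Computing Bell_4 = 15.

15


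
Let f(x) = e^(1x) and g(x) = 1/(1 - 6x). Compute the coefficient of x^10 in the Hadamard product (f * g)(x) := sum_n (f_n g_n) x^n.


Expanding: f_k = 1^k/k! (from e^(1x)) and g_k = 6^k (from 1/(1 - 6x)). So the Hadamard coefficient (f * g)_k = 1^k 6^k / k! = (6)^k / k!.
For k = 10: 6^10/10! = 60466176/3628800 = 2916/175.

2916/175


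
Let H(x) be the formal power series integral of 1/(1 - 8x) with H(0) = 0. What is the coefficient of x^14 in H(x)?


1/(1 - 8x) = sum_{k>=0} 8^k x^k. Integrating termwise with H(0) = 0:
H(x) = sum_{k>=0} 8^k x^(k+1) / (k+1) = sum_{m>=1} 8^(m-1) x^m / m.
For m = 14: 8^13/14 = 549755813888/14 = 274877906944/7.

274877906944/7


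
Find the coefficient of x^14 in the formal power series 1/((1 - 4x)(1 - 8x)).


By partial fractions or Cauchy convolution:
The coefficient equals sum_{k=0}^{14} 4^k * 8^(14-k).
= 8795824586752

8795824586752


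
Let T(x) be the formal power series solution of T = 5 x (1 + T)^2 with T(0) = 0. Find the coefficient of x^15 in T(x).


Apply the Lagrange inversion formula: if T = 5 x * phi(T) with phi(t) = (1 + t)^2, then [x^n] T = 5^n * (1/n) [t^(n-1)] phi(t)^n = 5^n * (1/n) [t^(n-1)] (1 + t)^(2n) = 5^n * (1/n) C(2n, n-1).
Using the identity C(2n, n-1) = C(2n, n) * n / (n+1), the unscaled factor equals C(2n, n) / (n+1) = C_n, the n-th Catalan number.
For n = 15: C_15 = C(30, 15) / 16 = 155117520/16 = 9694845.
With the 5^15 = 30517578125 factor, the coefficient is 30517578125 * 9694845 = 295863189697265625.

295863189697265625


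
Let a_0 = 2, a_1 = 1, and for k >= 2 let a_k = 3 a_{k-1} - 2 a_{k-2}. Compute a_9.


Iterating the recurrence forward:
a_0 = 2
a_1 = 1
a_2 = 3*1 - 2*2 = -1
a_3 = 3*-1 - 2*1 = -5
a_4 = 3*-5 - 2*-1 = -13
a_5 = 3*-13 - 2*-5 = -29
a_6 = 3*-29 - 2*-13 = -61
a_7 = 3*-61 - 2*-29 = -125
a_8 = 3*-125 - 2*-61 = -253
a_9 = 3*-253 - 2*-125 = -509
So a_9 = -509.

-509


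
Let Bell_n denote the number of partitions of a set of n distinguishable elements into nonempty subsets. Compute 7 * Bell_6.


Bell_6 can be computed from the Bell triangle or from Dobinski's identity Bell_n = (1/e) * sum_{k>=0} k^n / k!.
Computing Bell_6 = 203.
Then 7 * 203 = 1421.

1421


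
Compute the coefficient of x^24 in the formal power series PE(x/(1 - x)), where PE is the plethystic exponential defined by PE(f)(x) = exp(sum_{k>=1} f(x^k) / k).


For f(x) = x/(1 - x) we have
sum_{k>=1} f(x^k) / k = sum_{k>=1} (1/k) * x^k / (1 - x^k) = sum_{k, m >= 1} x^(k m) / k,
which after exponentiating simplifies to
PE(x/(1 - x)) = prod_{k>=1} 1 / (1 - x^k).
This is the generating function for the partition function p(n), so the coefficient of x^24 is p(24).
Computing p(24) by dynamic programming over parts 1, 2, ..., 24: p(24) = 1575.

1575


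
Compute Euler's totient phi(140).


phi(n) counts integers in [1, n] coprime to n. Using the multiplicative formula phi(n) = n * prod_{p | n} (1 - 1/p):
140 = 2^2 * 5 * 7, so
phi(140) = 140 * (1 - 1/2) * (1 - 1/5) * (1 - 1/7) = 48.

48


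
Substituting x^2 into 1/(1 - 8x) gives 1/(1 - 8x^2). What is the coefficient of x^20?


The coefficient of x^(2m) in 1/(1 - 8x^2) is 8^m.
With n = 20 = 2*10, the coefficient is 8^10 = 1073741824.

1073741824


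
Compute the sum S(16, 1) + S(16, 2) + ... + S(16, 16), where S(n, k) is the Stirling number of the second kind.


By definition, S(n, k) counts partitions of an n-set into exactly k nonempty blocks.
Computing row n = 16 for k = 1..16:
S(16, k): 1, 32767, 7141686, 171798901, 1096190550, 2734926558, 3281882604, 2141764053, 820784250, 193754990, 28936908, 2757118, 165620, 6020, 120, 1
Sum = 10480142147. (This equals Bell_16 since the sum runs over all k.)

10480142147


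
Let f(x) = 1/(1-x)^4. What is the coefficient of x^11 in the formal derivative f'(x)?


Differentiate: d/dx [ 1/(1-x)^r ] = r / (1-x)^(r+1).
Here r = 4, so f'(x) = 4 / (1-x)^5.
The expansion of 1/(1-x)^(r+1) has coefficient of x^n equal to C(n+r, r).
So the coefficient of x^11 in f'(x) is
4 * C(15, 4) = 4 * 1365 = 5460

5460


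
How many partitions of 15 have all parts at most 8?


Using the generating function (1-x)^(-1)(1-x^2)^(-1)...(1-x^8)^(-1),
the coefficient of x^15 counts these restricted partitions.
Result = 146

146


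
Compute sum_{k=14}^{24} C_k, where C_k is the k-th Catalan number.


C_14 through C_24: 2674440, 9694845, 35357670, 129644790, 477638700, 1767263190, 6564120420, 24466267020, 91482563640, 343059613650, 1289904147324
Sum = 2674440 + 9694845 + 35357670 + 129644790 + 477638700 + 1767263190 + 6564120420 + 24466267020 + 91482563640 + 343059613650 + 1289904147324
= 1757898985689

1757898985689


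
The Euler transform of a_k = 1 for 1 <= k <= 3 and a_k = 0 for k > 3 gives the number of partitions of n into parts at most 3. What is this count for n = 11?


Partitions of 11 into parts at most 3:
Using generating function (1-x)^(-1)(1-x^2)^(-1)(1-x^3)^(-1),
the coefficient of x^11 = 16

16


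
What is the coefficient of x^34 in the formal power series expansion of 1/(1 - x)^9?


The negative binomial / multiset identity is
1/(1 - x)^r = sum_{k>=0} C(k + r - 1, r - 1) x^k.
Here r = 9 and k = 34, so the coefficient is
C(34 + 8, 8) = C(42, 8)
= 118030185

118030185


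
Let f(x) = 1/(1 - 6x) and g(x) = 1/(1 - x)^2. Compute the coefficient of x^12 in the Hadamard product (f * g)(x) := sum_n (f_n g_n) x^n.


f has coefficients f_k = 6^k. For g = 1/(1 - x)^2 the coefficient is g_k = C(k + 1, 1) = k + 1. The Hadamard coefficient is (f * g)_k = 6^k * (k + 1).
For k = 12: 6^12 * 13 = 2176782336 * 13 = 28298170368.

28298170368


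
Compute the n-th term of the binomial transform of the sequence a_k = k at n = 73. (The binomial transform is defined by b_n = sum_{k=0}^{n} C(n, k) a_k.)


With a_k = k, b_n = sum_{k=0}^{n} C(n, k) k. Using k * C(n, k) = n * C(n-1, k-1) gives b_n = n * sum_{k>=1} C(n-1, k-1) = n * 2^(n-1).
For n = 73: 73 * 2^72 = 73 * 4722366482869645213696 = 344732753249484100599808.

344732753249484100599808


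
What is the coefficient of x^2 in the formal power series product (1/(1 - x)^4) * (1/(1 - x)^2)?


Combine the factors: (1/(1 - x)^4) * (1/(1 - x)^2) = 1/(1 - x)^6.
Then use 1/(1 - x)^r = sum_{k>=0} C(k + r - 1, r - 1) x^k with r = 6 and k = 2:
C(7, 5) = 21.

21


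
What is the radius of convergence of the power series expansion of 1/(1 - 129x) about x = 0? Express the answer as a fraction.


Expanding 1/(1 - 129x) = sum_{k>=0} 129^k x^k, the series converges when |129x| < 1, i.e., |x| < 1/129.
So the radius of convergence is 1/129 = 1/129.

1/129


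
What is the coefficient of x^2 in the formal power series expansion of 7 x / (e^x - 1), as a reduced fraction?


The exponential generating function for Bernoulli numbers is
x / (e^x - 1) = sum_{k>=0} B_k x^k / k!.
So the coefficient of x^2 in 7 x / (e^x - 1) is 7 B_2 / 2!.
Computing: B_2 = 1/6, 2! = 2, giving
7 * 1/6 / 2 = 7/12.

7/12


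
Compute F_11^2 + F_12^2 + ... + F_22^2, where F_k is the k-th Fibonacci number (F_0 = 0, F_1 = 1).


There is a standard identity sum_{k=0}^{N} F_k^2 = F_N * F_{N+1} (proved inductively from the telescoping relation F_k^2 = F_k F_{k+1} - F_{k-1} F_k). Then
sum_{k=11}^{22} F_k^2 = F_22 F_23 - F_10 F_11.
Computing: F_22 = 17711, F_23 = 28657, F_10 = 55, F_11 = 89.
Sum = 17711 * 28657 - 55 * 89 = 507539232.

507539232


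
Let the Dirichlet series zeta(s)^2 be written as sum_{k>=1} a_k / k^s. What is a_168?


The Dirichlet convolution of the constant function 1 with itself gives (1 * 1)(k) = sum_{d | k} 1 = d(k), the number of positive divisors of k.
Since zeta(s) = sum_{k>=1} 1/k^s, we have zeta(s)^2 = sum_{k>=1} d(k)/k^s, so a_k = d(k).
For k = 168: the divisors are 1, 2, 3, 4, 6, 7, 8, 12, 14, 21, 24, 28, 42, 56, 84, 168.
Count = 16.

16


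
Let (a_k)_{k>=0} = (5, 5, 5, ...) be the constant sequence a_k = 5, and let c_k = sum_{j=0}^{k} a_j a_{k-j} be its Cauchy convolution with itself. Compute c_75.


Since a_j = 5 for all j >= 0, the convolution sum becomes
c_k = sum_{j=0}^{k} 5 * 5 = 25 * (k + 1).
Equivalently, the generating function of (a_k) is 5/(1 - x) and its square is 25/(1 - x)^2 = sum_{k>=0} 25(k + 1) x^k.
For k = 75: 25 * 76 = 1900.

1900


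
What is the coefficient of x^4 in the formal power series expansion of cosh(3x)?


The Maclaurin series is cosh(t) = sum_{m>=0} t^(2m) / (2m)!, so substituting t = 3x, only even powers of x are nonzero, with coefficient of x^(2m) equal to 3^(2m) / (2m)!.
For x^4 the coefficient is 3^4/4! = 81/24 = 27/8.

27/8


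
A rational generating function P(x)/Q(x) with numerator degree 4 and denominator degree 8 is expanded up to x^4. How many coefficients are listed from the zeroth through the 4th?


Expanding up to x^4 gives the coefficients for x^0, x^1, ..., x^4.
That is 4 + 1 = 5 coefficients in total.

5


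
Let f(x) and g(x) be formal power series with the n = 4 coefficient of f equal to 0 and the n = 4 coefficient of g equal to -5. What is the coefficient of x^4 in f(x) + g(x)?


Addition of formal power series is termwise.
The coefficient of x^4 in f + g = 0 + -5
= -5

-5


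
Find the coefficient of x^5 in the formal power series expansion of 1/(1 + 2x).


Write 1/(1 + c x) = 1/(1 - (-c) x) and apply the geometric-series identity
1/(1 - y) = sum_{k>=0} y^k to get 1/(1 + c x) = sum_{k>=0} (-c)^k x^k.
So the coefficient of x^k is (-c)^k = (-1)^k * c^k.
Here c = 2 and k = 5:
(-2)^5 = -1 * 32 = -32

-32


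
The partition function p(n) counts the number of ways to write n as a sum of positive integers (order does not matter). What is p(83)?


Using the generating function prod_{k>=1} 1/(1-x^k), we compute p(83).
By dynamic programming over parts 1 through 83:
p(83) = 23338469

23338469


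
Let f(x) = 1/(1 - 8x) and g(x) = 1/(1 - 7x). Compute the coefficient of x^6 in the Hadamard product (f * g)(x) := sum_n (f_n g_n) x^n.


f has coefficients f_k = 8^k and g has coefficients g_k = 7^k, so the Hadamard product has coefficient (f*g)_k = 8^k * 7^k = 56^k.
For k = 6: 56^6 = 30840979456.

30840979456


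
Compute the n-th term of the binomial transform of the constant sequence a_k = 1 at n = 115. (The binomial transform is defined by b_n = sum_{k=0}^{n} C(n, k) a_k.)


With a_k = 1 for all k, b_n = sum_{k=0}^{n} C(n, k) = 2^n by the binomial theorem.
For n = 115: 2^115 = 41538374868278621028243970633760768.

41538374868278621028243970633760768


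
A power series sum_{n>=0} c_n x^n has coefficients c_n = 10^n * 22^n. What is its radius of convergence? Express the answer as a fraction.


By the root test (Cauchy-Hadamard), the radius is R = 1 / limsup_n |c_n|^(1/n).
Here |c_n|^(1/n) = (10^n * 22^n)^(1/n) = 10 * 22 = 220 for all n.
So R = 1/220 = 1/220.

1/220


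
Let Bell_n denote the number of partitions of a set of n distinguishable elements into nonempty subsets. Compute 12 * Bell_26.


Bell_26 can be computed from the Bell triangle or from Dobinski's identity Bell_n = (1/e) * sum_{k>=0} k^n / k!.
Computing Bell_26 = 49631246523618756274.
Then 12 * 49631246523618756274 = 595574958283425075288.

595574958283425075288


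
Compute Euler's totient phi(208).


phi(n) counts integers in [1, n] coprime to n. Using the multiplicative formula phi(n) = n * prod_{p | n} (1 - 1/p):
208 = 2^4 * 13, so
phi(208) = 208 * (1 - 1/2) * (1 - 1/13) = 96.

96


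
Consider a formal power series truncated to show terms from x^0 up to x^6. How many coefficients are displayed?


From x^0 to x^6 inclusive, the count is 6 - 0 + 1 = 7.

7


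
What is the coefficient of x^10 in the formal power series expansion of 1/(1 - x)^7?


The expansion 1/(1 - x)^r = sum_{k>=0} C(k + r - 1, r - 1) x^k follows from the multiset / negative-binomial theorem (or from repeated differentiation of the geometric series).
For r = 7 and k = 10:
C(16, 6) = 20922789888000 / (720 * 3628800) = 8008.

8008


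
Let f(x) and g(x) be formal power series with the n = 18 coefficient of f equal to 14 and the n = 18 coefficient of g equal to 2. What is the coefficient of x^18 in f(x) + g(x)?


Addition of formal power series is termwise.
The coefficient of x^18 in f + g = 14 + 2
= 16

16


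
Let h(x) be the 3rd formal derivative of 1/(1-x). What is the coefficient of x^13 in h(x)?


Differentiating 3 times: d^3/dx^3 [1/(1-x)] = 3!/(1-x)^4.
The expansion 1/(1-x)^4 = sum_{k>=0} C(k+3, 3) x^k, so the coefficient of x^n in 3!/(1-x)^4 is 3! * C(n+3, 3).
For n = 13: 6 * C(16, 3) = 6 * 560 = 3360

3360


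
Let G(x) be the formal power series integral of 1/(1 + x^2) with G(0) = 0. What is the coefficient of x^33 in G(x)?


1/(1 + x^2) = sum_{j>=0} (-1)^j x^(2j). Integrating termwise with G(0) = 0:
G(x) = sum_{j>=0} (-1)^j x^(2j+1) / (2j+1) = arctan(x).
Only odd powers are nonzero. For x^33 write 33 = 2*16 + 1, giving
(-1)^16 / 33 = 1/33 = 1/33.

1/33


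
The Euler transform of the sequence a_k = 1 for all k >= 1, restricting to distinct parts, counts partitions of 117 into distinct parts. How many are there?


Partitions of 117 into distinct parts can be computed via generating function.
Product (1+x)(1+x^2)(1+x^3)...
The coefficient of x^117 = 1741521

1741521


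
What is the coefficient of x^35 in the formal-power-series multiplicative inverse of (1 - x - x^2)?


Let the inverse be f(x) = sum_{k>=0} a_k x^k. From f(x) * (1 - x - x^2) = 1 and matching coefficients:
 x^0: a_0 = 1.
 x^1: a_1 - a_0 = 0, so a_1 = 1.
 x^k (k >= 2): a_k - a_{k-1} - a_{k-2} = 0, i.e. a_k = a_{k-1} + a_{k-2}.
This is the Fibonacci-type recurrence shifted so that a_0 = a_1 = 1.
Iterating: a_0=1, a_1=1, a_2=2, a_3=3, a_4=5, a_5=8, a_6=13, a_7=21, a_8=34, a_9=55, ...
a_35 = 14930352.

14930352


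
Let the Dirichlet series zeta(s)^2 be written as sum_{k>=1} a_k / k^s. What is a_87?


The Dirichlet convolution of the constant function 1 with itself gives (1 * 1)(k) = sum_{d | k} 1 = d(k), the number of positive divisors of k.
Since zeta(s) = sum_{k>=1} 1/k^s, we have zeta(s)^2 = sum_{k>=1} d(k)/k^s, so a_k = d(k).
For k = 87: the divisors are 1, 3, 29, 87.
Count = 4.

4


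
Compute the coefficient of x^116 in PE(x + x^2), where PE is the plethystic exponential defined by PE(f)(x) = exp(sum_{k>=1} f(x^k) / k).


With f(x) = x + x^2, the exponent is sum_{k>=1} (x^k + x^(2k)) / k = -ln(1 - x) - ln(1 - x^2). Exponentiating:
PE(x + x^2) = 1 / ((1 - x)(1 - x^2)).
This is the generating function for partitions of n into parts of size 1 or 2. The number of 2's can be any j in 0..58, and the rest are 1's, so
[x^116] = floor(116/2) + 1 = 59.

59


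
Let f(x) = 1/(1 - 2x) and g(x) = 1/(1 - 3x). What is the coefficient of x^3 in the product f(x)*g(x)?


The coefficient of x^n in f*g is the Cauchy product: sum_{k=0}^{n} a^k * b^(n-k).
With a=2, b=3, n=3:
sum_{k=0}^{3} 2^k * 3^(3-k)
= 65

65


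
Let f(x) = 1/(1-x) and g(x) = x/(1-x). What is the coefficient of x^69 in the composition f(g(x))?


First simplify the composition: f(g(x)) = 1/(1 - x/(1-x)) = (1-x)/((1-x) - x) = (1-x)/(1-2x).
Now extract the coefficient. Write (1-x)/(1-2x) = 1/(1-2x) - x/(1-2x).
The coefficient of x^n in 1/(1-2x) is 2^n, and in x/(1-2x) is 2^(n-1) (for n >= 1).
So the coefficient of x^69 is 2^69 - 2^68 = 590295810358705651712 - 295147905179352825856 = 295147905179352825856.

295147905179352825856


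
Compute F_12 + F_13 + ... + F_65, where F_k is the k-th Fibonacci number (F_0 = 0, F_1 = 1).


Use the identity sum_{k=0}^{N} F_k = F_{N+2} - 1 (which follows from F_{k+2} - F_{k+1} = F_k). Then
sum_{k=12}^{65} F_k = (F_{67} - 1) - (F_{13} - 1) = F_{67} - F_{13}.
Computing: F_{67} = 44945570212853, F_{13} = 233, so
Sum = 44945570212853 - 233 = 44945570212620.

44945570212620


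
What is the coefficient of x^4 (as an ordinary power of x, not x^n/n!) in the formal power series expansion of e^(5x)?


The exponential series is e^y = sum_{k>=0} y^k / k!. Substituting y = 5x gives
e^(5x) = sum_{k>=0} 5^k x^k / k!.
So the coefficient of x^n is a^n/n! with a = 5, n = 4:
5^4 / 4! = 625/24 = 625/24

625/24


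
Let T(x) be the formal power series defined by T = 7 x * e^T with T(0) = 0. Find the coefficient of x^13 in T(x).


Apply the Lagrange inversion formula: if T = 7 x * phi(T) with phi(t) = e^t, then
[x^n] T = 7^n * (1/n) [t^(n-1)] phi(t)^n = 7^n * (1/n) [t^(n-1)] e^(n t) = 7^n * (1/n) * n^(n-1) / (n-1)! = 7^n * n^(n-1) / n!.
When c = 1 this is the Cayley count of rooted labeled trees on n vertices, divided by n!.
For n = 13: 7^13 * 13^12 / 13! = 96889010407 * 23298085122481/6227020800 = 24805806724123444820437/68428800.

24805806724123444820437/68428800


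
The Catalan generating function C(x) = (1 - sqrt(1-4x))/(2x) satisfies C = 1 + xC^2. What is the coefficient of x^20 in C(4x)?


Substituting x -> 4x scales the n-th coefficient by 4^n, so [x^20] C(4x) = 4^20 * C_20.
C_20 = C(2*20, 20)/(21) = 137846528820/21 = 6564120420.
So 4^20 * 6564120420 = 1099511627776 * 6564120420 = 7217326727911880785920.

7217326727911880785920


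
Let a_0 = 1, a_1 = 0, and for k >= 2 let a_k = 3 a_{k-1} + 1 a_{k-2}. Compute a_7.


Iterating the recurrence forward:
a_0 = 1
a_1 = 0
a_2 = 3*0 + 1*1 = 1
a_3 = 3*1 + 1*0 = 3
a_4 = 3*3 + 1*1 = 10
a_5 = 3*10 + 1*3 = 33
a_6 = 3*33 + 1*10 = 109
a_7 = 3*109 + 1*33 = 360
So a_7 = 360.

360


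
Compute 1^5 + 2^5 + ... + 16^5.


This power sum has a closed form given by Faulhaber's formula
sum_{k=1}^{m} k^p = (1 / (p + 1)) * sum_{j=0}^{p} C(p + 1, j) B_j m^(p + 1 - j),
but for small m direct computation is fastest:
1 + 32 + 243 + 1024 + 3125 + 7776 + 16807 + 32768 + 59049 + 100000 + 161051 + 248832 + 371293 + 537824 + 759375 + 1048576 = 3347776.

3347776


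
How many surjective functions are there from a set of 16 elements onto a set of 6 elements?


By inclusion-exclusion on which target elements are missed, the number of surjections from an n-set onto a k-set is
surj(n, k) = sum_{j=0}^{k} (-1)^j C(k, j) (k - j)^n.
Equivalently surj(n, k) = k! * S(n, k), where S(n, k) is the Stirling number of the second kind.
For n = 16, k = 6:
S(16, 6) = 2734926558, so
surj = 6! * 2734926558 = 720 * 2734926558 = 1969147121760.

1969147121760


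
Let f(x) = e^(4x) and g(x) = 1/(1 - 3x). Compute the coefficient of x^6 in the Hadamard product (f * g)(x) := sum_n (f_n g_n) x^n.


Expanding: f_k = 4^k/k! (from e^(4x)) and g_k = 3^k (from 1/(1 - 3x)). So the Hadamard coefficient (f * g)_k = 4^k 3^k / k! = (12)^k / k!.
For k = 6: 12^6/6! = 2985984/720 = 20736/5.

20736/5


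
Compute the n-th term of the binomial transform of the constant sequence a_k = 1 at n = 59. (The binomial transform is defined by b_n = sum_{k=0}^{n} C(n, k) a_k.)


With a_k = 1 for all k, b_n = sum_{k=0}^{n} C(n, k) = 2^n by the binomial theorem.
For n = 59: 2^59 = 576460752303423488.

576460752303423488


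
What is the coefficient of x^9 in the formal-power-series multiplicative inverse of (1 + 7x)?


The inverse is 1/(1 + 7x). Apply the geometric identity 1/(1 - y) = sum_{k>=0} y^k with y = -7x:
1/(1 + 7x) = sum_{k>=0} (-7)^k x^k.
So the coefficient of x^9 is (-7)^9 = -40353607.

-40353607


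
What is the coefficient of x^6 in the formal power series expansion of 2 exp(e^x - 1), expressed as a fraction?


exp(e^x - 1) is the exponential generating function for the Bell numbers Bell_k: exp(e^x - 1) = sum_{k>=0} Bell_k x^k / k!.
So the coefficient of x^6 in 2 exp(e^x - 1) is 2 Bell_6 / 6!.
Computing: Bell_6 = 203 and 6! = 720, giving
2 * 203/720 = 203/360.

203/360


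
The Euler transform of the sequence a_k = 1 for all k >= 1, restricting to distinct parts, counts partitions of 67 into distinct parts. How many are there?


Partitions of 67 into distinct parts can be computed via generating function.
Product (1+x)(1+x^2)(1+x^3)...
The coefficient of x^67 = 22250

22250


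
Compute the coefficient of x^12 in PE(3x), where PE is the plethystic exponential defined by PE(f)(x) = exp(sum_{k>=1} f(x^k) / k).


With f(x) = 3x, the exponent is sum_{k>=1} 3 x^k / k = 3 * (-ln(1 - x)). Exponentiating:
PE(3x) = exp(-3 ln(1 - x)) = 1/(1 - x)^3.
By the negative binomial expansion, [x^n] 1/(1 - x)^3 = C(n + 2, 2).
For n = 12: C(14, 2) = 91.

91


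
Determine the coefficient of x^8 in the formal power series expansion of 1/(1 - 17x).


The geometric series identity gives 1/(1 - c x) = sum_{k>=0} c^k x^k, so the coefficient of x^k is c^k.
Here c = 17 and k = 8.
Computing: 17^8 = 6975757441

6975757441


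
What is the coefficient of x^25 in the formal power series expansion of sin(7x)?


The Maclaurin series is sin(t) = sum_{k>=0} (-1)^k t^(2k+1) / (2k+1)!, so substituting t = 7x, only odd powers of x are nonzero, with coefficient of x^(2k+1) equal to (-1)^k 7^(2k+1) / (2k+1)!.
Write 25 = 2*12 + 1, giving the coefficient (-1)^12 * 7^25 / 25! = 1341068619663964900807/15511210043330985984000000 = 3909821048582988049/45222186715250688000000.

3909821048582988049/45222186715250688000000


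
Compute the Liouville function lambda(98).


The Liouville function is lambda(k) = (-1)^Omega(k), where Omega(k) counts the prime factors of k with multiplicity.
Factoring: 98 = 2 * 7 * 7, so Omega(98) = 3.
lambda(98) = (-1)^3 = -1.

-1


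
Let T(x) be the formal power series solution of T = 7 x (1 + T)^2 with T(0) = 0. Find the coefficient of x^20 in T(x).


Apply the Lagrange inversion formula: if T = 7 x * phi(T) with phi(t) = (1 + t)^2, then [x^n] T = 7^n * (1/n) [t^(n-1)] phi(t)^n = 7^n * (1/n) [t^(n-1)] (1 + t)^(2n) = 7^n * (1/n) C(2n, n-1).
Using the identity C(2n, n-1) = C(2n, n) * n / (n+1), the unscaled factor equals C(2n, n) / (n+1) = C_n, the n-th Catalan number.
For n = 20: C_20 = C(40, 20) / 21 = 137846528820/21 = 6564120420.
With the 7^20 = 79792266297612001 factor, the coefficient is 79792266297612001 * 6564120420 = 523766044562232733001160420.

523766044562232733001160420


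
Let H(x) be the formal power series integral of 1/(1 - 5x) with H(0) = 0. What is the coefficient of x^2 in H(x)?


1/(1 - 5x) = sum_{k>=0} 5^k x^k. Integrating termwise with H(0) = 0:
H(x) = sum_{k>=0} 5^k x^(k+1) / (k+1) = sum_{m>=1} 5^(m-1) x^m / m.
For m = 2: 5^1/2 = 5/2 = 5/2.

5/2


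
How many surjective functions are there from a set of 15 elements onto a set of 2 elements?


By inclusion-exclusion on which target elements are missed, the number of surjections from an n-set onto a k-set is
surj(n, k) = sum_{j=0}^{k} (-1)^j C(k, j) (k - j)^n.
Equivalently surj(n, k) = k! * S(n, k), where S(n, k) is the Stirling number of the second kind.
For n = 15, k = 2:
S(15, 2) = 16383, so
surj = 2! * 16383 = 2 * 16383 = 32766.

32766


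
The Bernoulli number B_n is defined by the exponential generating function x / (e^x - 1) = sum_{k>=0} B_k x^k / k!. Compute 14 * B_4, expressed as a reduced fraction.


Bernoulli numbers can also be computed recursively via B_0 = 1 and sum_{j=0}^{m} C(m+1, j) B_j = 0 for m >= 1. Odd-index Bernoulli numbers vanish for k >= 3.
Computing B_4 = -1/30, so 14 * B_4 = 14 * -1/30 = -7/15.

-7/15


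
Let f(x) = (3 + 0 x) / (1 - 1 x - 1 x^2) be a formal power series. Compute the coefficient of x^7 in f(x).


Write f(x) = sum_{k>=0} a_k x^k. Multiplying both sides by 1 - 1 x - 1 x^2 gives
(1 - 1 x - 1 x^2) sum_{k>=0} a_k x^k = 3 + 0 x.
Matching coefficients:
 x^0: a_0 = 3
 x^1: a_1 - 1 a_0 = 0  =>  a_1 = 1*3 + 0 = 3
 x^k (k >= 2): a_k = 1 a_{k-1} + 1 a_{k-2}.
Iterating: a_2 = 6, a_3 = 9, a_4 = 15, a_5 = 24, a_6 = 39, a_7 = 63.
So the coefficient of x^7 is 63.

63


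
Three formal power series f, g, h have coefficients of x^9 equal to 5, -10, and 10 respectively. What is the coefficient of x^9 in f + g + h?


Series addition is componentwise:
5 + -10 + 10
= 5

5


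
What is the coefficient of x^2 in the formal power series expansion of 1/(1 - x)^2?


The expansion 1/(1 - x)^r = sum_{k>=0} C(k + r - 1, r - 1) x^k follows from the multiset / negative-binomial theorem (or from repeated differentiation of the geometric series).
For r = 2 and k = 2:
C(3, 1) = 6 / (1 * 2) = 3.

3


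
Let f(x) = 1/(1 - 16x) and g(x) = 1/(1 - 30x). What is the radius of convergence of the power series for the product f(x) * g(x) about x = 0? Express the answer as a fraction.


The radius of 1/(1 - 16x) is 1/16 (nearest singularity at x = 1/16), and the radius of 1/(1 - 30x) is 1/30.
The product f(x)*g(x) = 1/((1 - 16x)(1 - 30x)) has singularities at both 1/16 and 1/30, so its radius of convergence is the distance to the nearest one:
min(1/16, 1/30) = 1/30.

1/30
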